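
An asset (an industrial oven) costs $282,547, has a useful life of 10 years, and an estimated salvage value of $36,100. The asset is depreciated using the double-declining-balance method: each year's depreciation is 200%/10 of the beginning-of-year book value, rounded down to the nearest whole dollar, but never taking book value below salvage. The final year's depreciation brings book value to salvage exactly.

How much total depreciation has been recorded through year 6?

Depreciable base = $282,547 − $36,100 = $246,447.
Year 1: ⌊$282,547 × 200%/10⌋ = $56,509. Book value $226,038.
Year 2: ⌊$226,038 × 200%/10⌋ = $45,207. Book value $180,831.
Year 3: ⌊$180,831 × 200%/10⌋ = $36,166. Book value $144,665.
Year 4: ⌊$144,665 × 200%/10⌋ = $28,933. Book value $115,732.
Year 5: ⌊$115,732 × 200%/10⌋ = $23,146. Book value $92,586.
Year 6: ⌊$92,586 × 200%/10⌋ = $18,517. Book value $74,069.
Accumulated through year 6 = $282,547 − $74,069 = $208,478.

$208,478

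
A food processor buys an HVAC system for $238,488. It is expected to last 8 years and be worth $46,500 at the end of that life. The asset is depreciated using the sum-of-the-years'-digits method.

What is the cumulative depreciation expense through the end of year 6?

Depreciable base = $238,488 − $46,500 = $191,988.
Sum of the years' digits = 8+7+6+5+4+3+2+1 = 36.
Year 1: $191,988 × 8/36 = $42,664. Book value $195,824.
Year 2: $191,988 × 7/36 = $37,331. Book value $158,493.
Year 3: $191,988 × 6/36 = $31,998. Book value $126,495.
Year 4: $191,988 × 5/36 = $26,665. Book value $99,830.
Year 5: $191,988 × 4/36 = $21,332. Book value $78,498.
Year 6: $191,988 × 3/36 = $15,999. Book value $62,499.
Accumulated through year 6 = $238,488 − $62,499 = $175,989.

$175,989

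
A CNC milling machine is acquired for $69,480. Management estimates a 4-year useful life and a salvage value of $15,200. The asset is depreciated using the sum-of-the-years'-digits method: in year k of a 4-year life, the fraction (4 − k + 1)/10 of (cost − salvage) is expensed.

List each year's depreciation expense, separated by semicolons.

Depreciable base = $69,480 − $15,200 = $54,280.
Sum of the years' digits = 4+3+2+1 = 10.
Year 1: $54,280 × 4/10 = $21,712. Book value $47,768.
Year 2: $54,280 × 3/10 = $16,284. Book value $31,484.
Year 3: $54,280 × 2/10 = $10,856. Book value $20,628.
Year 4: $54,280 × 1/10 = $5,428. Book value $15,200.

$21,712; $16,284; $10,856; $5,428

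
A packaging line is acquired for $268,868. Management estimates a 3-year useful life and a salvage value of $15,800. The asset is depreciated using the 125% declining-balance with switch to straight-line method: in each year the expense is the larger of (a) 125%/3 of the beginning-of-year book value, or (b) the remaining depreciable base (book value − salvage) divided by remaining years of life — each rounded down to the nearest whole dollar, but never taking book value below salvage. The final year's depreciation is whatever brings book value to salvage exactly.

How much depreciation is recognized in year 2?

Depreciable base = $268,868 − $15,800 = $253,068.
Year 1: DB = ⌊$268,868 × 125%/3⌋ = $112,028; SL = ⌊$253,068/3⌋ = $84,356 → take DB $112,028. Book value $156,840.
Year 2: DB = ⌊$156,840 × 125%/3⌋ = $65,350; SL = ⌊$141,040/2⌋ = $70,520 → take SL $70,520. Book value $86,320.

$70,520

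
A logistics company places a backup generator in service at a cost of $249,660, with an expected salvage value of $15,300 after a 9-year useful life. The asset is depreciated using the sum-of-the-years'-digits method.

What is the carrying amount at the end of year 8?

Depreciable base = $249,660 − $15,300 = $234,360.
Sum of the years' digits = 9+8+7+6+5+4+3+2+1 = 45.
Year 1: $234,360 × 9/45 = $46,872. Book value $202,788.
Year 2: $234,360 × 8/45 = $41,664. Book value $161,124.
Year 3: $234,360 × 7/45 = $36,456. Book value $124,668.
Year 4: $234,360 × 6/45 = $31,248. Book value $93,420.
Year 5: $234,360 × 5/45 = $26,040. Book value $67,380.
Year 6: $234,360 × 4/45 = $20,832. Book value $46,548.
Year 7: $234,360 × 3/45 = $15,624. Book value $30,924.
Year 8: $234,360 × 2/45 = $10,416. Book value $20,508.

$20,508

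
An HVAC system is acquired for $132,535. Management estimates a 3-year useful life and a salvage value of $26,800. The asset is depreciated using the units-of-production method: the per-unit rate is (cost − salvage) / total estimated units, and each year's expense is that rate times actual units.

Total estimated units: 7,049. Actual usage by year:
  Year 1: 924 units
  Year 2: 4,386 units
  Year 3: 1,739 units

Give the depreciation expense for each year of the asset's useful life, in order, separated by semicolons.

Depreciable base = $132,535 − $26,800 = $105,735.
Rate = $105,735 / 7,049 units = $15 per unit.
Year 1: 924 × $15 = $13,860. Book value $118,675.
Year 2: 4,386 × $15 = $65,790. Book value $52,885.
Year 3: 1,739 × $15 = $26,085. Book value $26,800.

$13,860; $65,790; $26,085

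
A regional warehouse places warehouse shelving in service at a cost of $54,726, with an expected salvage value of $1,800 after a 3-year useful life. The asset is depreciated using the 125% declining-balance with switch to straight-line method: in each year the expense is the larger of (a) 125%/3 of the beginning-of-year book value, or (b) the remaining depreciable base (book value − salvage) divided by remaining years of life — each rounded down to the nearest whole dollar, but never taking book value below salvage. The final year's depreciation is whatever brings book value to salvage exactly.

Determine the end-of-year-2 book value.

Depreciable base = $54,726 − $1,800 = $52,926.
Year 1: DB = ⌊$54,726 × 125%/3⌋ = $22,802; SL = ⌊$52,926/3⌋ = $17,642 → take DB $22,802. Book value $31,924.
Year 2: DB = ⌊$31,924 × 125%/3⌋ = $13,301; SL = ⌊$30,124/2⌋ = $15,062 → take SL $15,062. Book value $16,862.

$16,862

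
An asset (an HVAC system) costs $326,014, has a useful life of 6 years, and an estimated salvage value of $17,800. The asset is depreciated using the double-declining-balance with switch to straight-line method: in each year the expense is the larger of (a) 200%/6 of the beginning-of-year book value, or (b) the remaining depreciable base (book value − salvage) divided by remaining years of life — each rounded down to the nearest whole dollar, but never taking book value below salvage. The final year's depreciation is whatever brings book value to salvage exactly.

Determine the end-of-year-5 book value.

$41,100

Depreciable base = $326,014 − $17,800 = $308,214.
Year 1: DB = ⌊$326,014 × 200%/6⌋ = $108,671; SL = ⌊$308,214/6⌋ = $51,369 → take DB $108,671. Book value $217,343.
Year 2: DB = ⌊$217,343 × 200%/6⌋ = $72,447; SL = ⌊$199,543/5⌋ = $39,908 → take DB $72,447. Book value $144,896.
Year 3: DB = ⌊$144,896 × 200%/6⌋ = $48,298; SL = ⌊$127,096/4⌋ = $31,774 → take DB $48,298. Book value $96,598.
Year 4: DB = ⌊$96,598 × 200%/6⌋ = $32,199; SL = ⌊$78,798/3⌋ = $26,266 → take DB $32,199. Book value $64,399.
Year 5: DB = ⌊$64,399 × 200%/6⌋ = $21,466; SL = ⌊$46,599/2⌋ = $23,299 → take SL $23,299. Book value $41,100.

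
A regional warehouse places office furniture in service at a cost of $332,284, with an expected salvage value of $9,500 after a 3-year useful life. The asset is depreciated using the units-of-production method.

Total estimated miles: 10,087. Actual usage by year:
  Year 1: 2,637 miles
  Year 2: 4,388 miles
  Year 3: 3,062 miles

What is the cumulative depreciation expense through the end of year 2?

$224,800

Depreciable base = $332,284 − $9,500 = $322,784.
Rate = $322,784 / 10,087 miles = $32 per mile.
Year 1: 2,637 × $32 = $84,384. Book value $247,900.
Year 2: 4,388 × $32 = $140,416. Book value $107,484.
Accumulated through year 2 = $332,284 − $107,484 = $224,800.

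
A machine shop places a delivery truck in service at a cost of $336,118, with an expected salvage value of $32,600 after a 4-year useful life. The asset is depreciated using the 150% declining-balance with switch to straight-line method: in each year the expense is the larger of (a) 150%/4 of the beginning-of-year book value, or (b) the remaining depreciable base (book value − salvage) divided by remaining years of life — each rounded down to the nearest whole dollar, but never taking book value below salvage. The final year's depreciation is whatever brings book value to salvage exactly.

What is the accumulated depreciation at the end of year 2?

Depreciable base = $336,118 − $32,600 = $303,518.
Year 1: DB = ⌊$336,118 × 150%/4⌋ = $126,044; SL = ⌊$303,518/4⌋ = $75,879 → take DB $126,044. Book value $210,074.
Year 2: DB = ⌊$210,074 × 150%/4⌋ = $78,777; SL = ⌊$177,474/3⌋ = $59,158 → take DB $78,777. Book value $131,297.
Accumulated through year 2 = $336,118 − $131,297 = $204,821.

$204,821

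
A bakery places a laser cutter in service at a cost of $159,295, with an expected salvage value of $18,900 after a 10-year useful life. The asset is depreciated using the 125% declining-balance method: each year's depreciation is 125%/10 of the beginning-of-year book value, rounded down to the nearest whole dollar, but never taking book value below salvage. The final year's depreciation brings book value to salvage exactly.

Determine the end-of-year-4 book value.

$93,377

Depreciable base = $159,295 − $18,900 = $140,395.
Year 1: ⌊$159,295 × 125%/10⌋ = $19,911. Book value $139,384.
Year 2: ⌊$139,384 × 125%/10⌋ = $17,423. Book value $121,961.
Year 3: ⌊$121,961 × 125%/10⌋ = $15,245. Book value $106,716.
Year 4: ⌊$106,716 × 125%/10⌋ = $13,339. Book value $93,377.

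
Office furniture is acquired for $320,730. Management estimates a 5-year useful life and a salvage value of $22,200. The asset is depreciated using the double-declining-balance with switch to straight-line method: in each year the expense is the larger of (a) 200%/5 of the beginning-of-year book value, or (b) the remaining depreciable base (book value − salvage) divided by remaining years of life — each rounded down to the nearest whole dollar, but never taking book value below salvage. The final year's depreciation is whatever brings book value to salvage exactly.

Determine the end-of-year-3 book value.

Depreciable base = $320,730 − $22,200 = $298,530.
Year 1: DB = ⌊$320,730 × 200%/5⌋ = $128,292; SL = ⌊$298,530/5⌋ = $59,706 → take DB $128,292. Book value $192,438.
Year 2: DB = ⌊$192,438 × 200%/5⌋ = $76,975; SL = ⌊$170,238/4⌋ = $42,559 → take DB $76,975. Book value $115,463.
Year 3: DB = ⌊$115,463 × 200%/5⌋ = $46,185; SL = ⌊$93,263/3⌋ = $31,087 → take DB $46,185. Book value $69,278.

$69,278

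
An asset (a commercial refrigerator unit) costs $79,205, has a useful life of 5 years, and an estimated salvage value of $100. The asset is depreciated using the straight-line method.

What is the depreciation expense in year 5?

$15,821

Depreciable base = $79,205 − $100 = $79,105.
Annual expense = $79,105 / 5 = $15,821.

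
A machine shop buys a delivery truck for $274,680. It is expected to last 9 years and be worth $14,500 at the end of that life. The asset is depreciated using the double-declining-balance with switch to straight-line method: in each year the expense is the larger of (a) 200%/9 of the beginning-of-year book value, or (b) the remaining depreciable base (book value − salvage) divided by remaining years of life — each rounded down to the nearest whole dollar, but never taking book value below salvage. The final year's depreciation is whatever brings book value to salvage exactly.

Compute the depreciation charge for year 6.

Depreciable base = $274,680 − $14,500 = $260,180.
Year 1: DB = ⌊$274,680 × 200%/9⌋ = $61,040; SL = ⌊$260,180/9⌋ = $28,908 → take DB $61,040. Book value $213,640.
Year 2: DB = ⌊$213,640 × 200%/9⌋ = $47,475; SL = ⌊$199,140/8⌋ = $24,892 → take DB $47,475. Book value $166,165.
Year 3: DB = ⌊$166,165 × 200%/9⌋ = $36,925; SL = ⌊$151,665/7⌋ = $21,666 → take DB $36,925. Book value $129,240.
Year 4: DB = ⌊$129,240 × 200%/9⌋ = $28,720; SL = ⌊$114,740/6⌋ = $19,123 → take DB $28,720. Book value $100,520.
Year 5: DB = ⌊$100,520 × 200%/9⌋ = $22,337; SL = ⌊$86,020/5⌋ = $17,204 → take DB $22,337. Book value $78,183.
Year 6: DB = ⌊$78,183 × 200%/9⌋ = $17,374; SL = ⌊$63,683/4⌋ = $15,920 → take DB $17,374. Book value $60,809.

$17,374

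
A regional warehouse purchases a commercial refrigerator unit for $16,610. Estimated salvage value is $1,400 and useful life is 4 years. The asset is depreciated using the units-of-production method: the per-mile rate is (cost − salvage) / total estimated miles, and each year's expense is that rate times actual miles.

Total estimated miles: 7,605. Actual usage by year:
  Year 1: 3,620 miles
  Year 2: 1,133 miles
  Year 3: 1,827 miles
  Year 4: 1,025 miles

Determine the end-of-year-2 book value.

Depreciable base = $16,610 − $1,400 = $15,210.
Rate = $15,210 / 7,605 miles = $2 per mile.
Year 1: 3,620 × $2 = $7,240. Book value $9,370.
Year 2: 1,133 × $2 = $2,266. Book value $7,104.

$7,104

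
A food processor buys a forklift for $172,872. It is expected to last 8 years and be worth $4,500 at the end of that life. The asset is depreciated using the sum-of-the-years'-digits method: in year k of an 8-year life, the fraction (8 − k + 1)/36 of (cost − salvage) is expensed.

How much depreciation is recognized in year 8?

$4,677

Depreciable base = $172,872 − $4,500 = $168,372.
Sum of the years' digits = 8+7+6+5+4+3+2+1 = 36.
Year 1: $168,372 × 8/36 = $37,416. Book value $135,456.
Year 2: $168,372 × 7/36 = $32,739. Book value $102,717.
Year 3: $168,372 × 6/36 = $28,062. Book value $74,655.
Year 4: $168,372 × 5/36 = $23,385. Book value $51,270.
Year 5: $168,372 × 4/36 = $18,708. Book value $32,562.
Year 6: $168,372 × 3/36 = $14,031. Book value $18,531.
Year 7: $168,372 × 2/36 = $9,354. Book value $9,177.
Year 8: $168,372 × 1/36 = $4,677. Book value $4,500.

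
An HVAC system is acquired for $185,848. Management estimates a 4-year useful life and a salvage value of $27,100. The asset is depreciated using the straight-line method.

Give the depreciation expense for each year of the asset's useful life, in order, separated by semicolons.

Depreciable base = $185,848 − $27,100 = $158,748.
Annual expense = $158,748 / 4 = $39,687.
End of year 1: book value $146,161.
End of year 2: book value $106,474.
End of year 3: book value $66,787.
End of year 4: book value $27,100.

$39,687; $39,687; $39,687; $39,687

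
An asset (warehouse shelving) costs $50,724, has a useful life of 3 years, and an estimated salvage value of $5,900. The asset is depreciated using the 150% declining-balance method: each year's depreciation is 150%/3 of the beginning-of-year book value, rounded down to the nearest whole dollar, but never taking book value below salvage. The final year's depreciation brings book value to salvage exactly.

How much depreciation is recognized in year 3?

Depreciable base = $50,724 − $5,900 = $44,824.
Year 1: ⌊$50,724 × 150%/3⌋ = $25,362. Book value $25,362.
Year 2: ⌊$25,362 × 150%/3⌋ = $12,681. Book value $12,681.
Year 3 (final): $12,681 − $5,900 = $6,781. Book value $5,900.

$6,781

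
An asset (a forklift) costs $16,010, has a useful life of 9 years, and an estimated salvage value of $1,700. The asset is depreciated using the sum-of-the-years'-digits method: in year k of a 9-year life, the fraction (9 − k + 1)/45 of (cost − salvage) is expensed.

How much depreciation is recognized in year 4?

Depreciable base = $16,010 − $1,700 = $14,310.
Sum of the years' digits = 9+8+7+6+5+4+3+2+1 = 45.
Year 1: $14,310 × 9/45 = $2,862. Book value $13,148.
Year 2: $14,310 × 8/45 = $2,544. Book value $10,604.
Year 3: $14,310 × 7/45 = $2,226. Book value $8,378.
Year 4: $14,310 × 6/45 = $1,908. Book value $6,470.

$1,908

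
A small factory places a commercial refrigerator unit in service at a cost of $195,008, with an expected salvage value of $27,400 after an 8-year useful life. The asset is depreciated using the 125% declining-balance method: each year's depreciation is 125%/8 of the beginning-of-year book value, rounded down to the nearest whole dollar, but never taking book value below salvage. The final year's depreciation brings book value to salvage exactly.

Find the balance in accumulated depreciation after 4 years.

$96,173

Depreciable base = $195,008 − $27,400 = $167,608.
Year 1: ⌊$195,008 × 125%/8⌋ = $30,470. Book value $164,538.
Year 2: ⌊$164,538 × 125%/8⌋ = $25,709. Book value $138,829.
Year 3: ⌊$138,829 × 125%/8⌋ = $21,692. Book value $117,137.
Year 4: ⌊$117,137 × 125%/8⌋ = $18,302. Book value $98,835.
Accumulated through year 4 = $195,008 − $98,835 = $96,173.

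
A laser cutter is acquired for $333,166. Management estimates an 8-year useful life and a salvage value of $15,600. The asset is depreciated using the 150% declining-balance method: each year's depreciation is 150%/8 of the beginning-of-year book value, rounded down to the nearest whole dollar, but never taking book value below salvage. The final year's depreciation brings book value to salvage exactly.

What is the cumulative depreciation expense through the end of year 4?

Depreciable base = $333,166 − $15,600 = $317,566.
Year 1: ⌊$333,166 × 150%/8⌋ = $62,468. Book value $270,698.
Year 2: ⌊$270,698 × 150%/8⌋ = $50,755. Book value $219,943.
Year 3: ⌊$219,943 × 150%/8⌋ = $41,239. Book value $178,704.
Year 4: ⌊$178,704 × 150%/8⌋ = $33,507. Book value $145,197.
Accumulated through year 4 = $333,166 − $145,197 = $187,969.

$187,969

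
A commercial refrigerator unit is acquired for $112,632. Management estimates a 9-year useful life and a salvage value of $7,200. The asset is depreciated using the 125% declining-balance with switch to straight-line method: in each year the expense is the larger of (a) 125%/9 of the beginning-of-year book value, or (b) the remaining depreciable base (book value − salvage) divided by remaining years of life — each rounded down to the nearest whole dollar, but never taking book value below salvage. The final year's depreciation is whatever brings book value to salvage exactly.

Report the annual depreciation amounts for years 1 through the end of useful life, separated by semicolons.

Depreciable base = $112,632 − $7,200 = $105,432.
Year 1: DB = ⌊$112,632 × 125%/9⌋ = $15,643; SL = ⌊$105,432/9⌋ = $11,714 → take DB $15,643. Book value $96,989.
Year 2: DB = ⌊$96,989 × 125%/9⌋ = $13,470; SL = ⌊$89,789/8⌋ = $11,223 → take DB $13,470. Book value $83,519.
Year 3: DB = ⌊$83,519 × 125%/9⌋ = $11,599; SL = ⌊$76,319/7⌋ = $10,902 → take DB $11,599. Book value $71,920.
Year 4: DB = ⌊$71,920 × 125%/9⌋ = $9,988; SL = ⌊$64,720/6⌋ = $10,786 → take SL $10,786. Book value $61,134.
Year 5: DB = ⌊$61,134 × 125%/9⌋ = $8,490; SL = ⌊$53,934/5⌋ = $10,786 → take SL $10,786. Book value $50,348.
Year 6: DB = ⌊$50,348 × 125%/9⌋ = $6,992; SL = ⌊$43,148/4⌋ = $10,787 → take SL $10,787. Book value $39,561.
Year 7: DB = ⌊$39,561 × 125%/9⌋ = $5,494; SL = ⌊$32,361/3⌋ = $10,787 → take SL $10,787. Book value $28,774.
Year 8: DB = ⌊$28,774 × 125%/9⌋ = $3,996; SL = ⌊$21,574/2⌋ = $10,787 → take SL $10,787. Book value $17,987.
Year 9 (final): $17,987 − $7,200 = $10,787. Book value $7,200.

$15,643; $13,470; $11,599; $10,786; $10,786; $10,787; $10,787; $10,787; $10,787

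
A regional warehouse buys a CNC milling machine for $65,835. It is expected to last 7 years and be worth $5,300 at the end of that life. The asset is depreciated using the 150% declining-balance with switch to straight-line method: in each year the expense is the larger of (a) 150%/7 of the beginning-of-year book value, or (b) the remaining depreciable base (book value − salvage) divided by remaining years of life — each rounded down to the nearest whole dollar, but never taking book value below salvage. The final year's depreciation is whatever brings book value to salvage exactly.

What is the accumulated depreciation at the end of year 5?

$47,340

Depreciable base = $65,835 − $5,300 = $60,535.
Year 1: DB = ⌊$65,835 × 150%/7⌋ = $14,107; SL = ⌊$60,535/7⌋ = $8,647 → take DB $14,107. Book value $51,728.
Year 2: DB = ⌊$51,728 × 150%/7⌋ = $11,084; SL = ⌊$46,428/6⌋ = $7,738 → take DB $11,084. Book value $40,644.
Year 3: DB = ⌊$40,644 × 150%/7⌋ = $8,709; SL = ⌊$35,344/5⌋ = $7,068 → take DB $8,709. Book value $31,935.
Year 4: DB = ⌊$31,935 × 150%/7⌋ = $6,843; SL = ⌊$26,635/4⌋ = $6,658 → take DB $6,843. Book value $25,092.
Year 5: DB = ⌊$25,092 × 150%/7⌋ = $5,376; SL = ⌊$19,792/3⌋ = $6,597 → take SL $6,597. Book value $18,495.
Accumulated through year 5 = $65,835 − $18,495 = $47,340.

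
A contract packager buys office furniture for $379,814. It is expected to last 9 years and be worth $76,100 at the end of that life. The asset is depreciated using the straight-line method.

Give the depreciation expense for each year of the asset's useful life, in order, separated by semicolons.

$33,746; $33,746; $33,746; $33,746; $33,746; $33,746; $33,746; $33,746; $33,746

Depreciable base = $379,814 − $76,100 = $303,714.
Annual expense = $303,714 / 9 = $33,746.
End of year 1: book value $346,068.
End of year 2: book value $312,322.
End of year 3: book value $278,576.
End of year 4: book value $244,830.
End of year 5: book value $211,084.
End of year 6: book value $177,338.
End of year 7: book value $143,592.
End of year 8: book value $109,846.
End of year 9: book value $76,100.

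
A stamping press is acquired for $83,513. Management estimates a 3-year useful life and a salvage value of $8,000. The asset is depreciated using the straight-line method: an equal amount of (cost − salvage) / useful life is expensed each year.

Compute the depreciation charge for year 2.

$25,171

Depreciable base = $83,513 − $8,000 = $75,513.
Annual expense = $75,513 / 3 = $25,171.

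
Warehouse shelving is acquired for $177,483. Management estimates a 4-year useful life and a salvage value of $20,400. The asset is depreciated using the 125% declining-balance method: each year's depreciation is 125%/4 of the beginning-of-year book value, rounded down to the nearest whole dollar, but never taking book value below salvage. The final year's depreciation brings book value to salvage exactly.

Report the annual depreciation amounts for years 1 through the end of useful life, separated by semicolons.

$55,463; $38,131; $26,215; $37,274

Depreciable base = $177,483 − $20,400 = $157,083.
Year 1: ⌊$177,483 × 125%/4⌋ = $55,463. Book value $122,020.
Year 2: ⌊$122,020 × 125%/4⌋ = $38,131. Book value $83,889.
Year 3: ⌊$83,889 × 125%/4⌋ = $26,215. Book value $57,674.
Year 4 (final): $57,674 − $20,400 = $37,274. Book value $20,400.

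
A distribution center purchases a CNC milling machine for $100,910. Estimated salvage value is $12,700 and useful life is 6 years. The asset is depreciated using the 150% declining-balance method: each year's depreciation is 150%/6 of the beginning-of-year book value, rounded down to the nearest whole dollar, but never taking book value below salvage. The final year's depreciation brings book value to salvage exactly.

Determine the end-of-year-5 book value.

Depreciable base = $100,910 − $12,700 = $88,210.
Year 1: ⌊$100,910 × 150%/6⌋ = $25,227. Book value $75,683.
Year 2: ⌊$75,683 × 150%/6⌋ = $18,920. Book value $56,763.
Year 3: ⌊$56,763 × 150%/6⌋ = $14,190. Book value $42,573.
Year 4: ⌊$42,573 × 150%/6⌋ = $10,643. Book value $31,930.
Year 5: ⌊$31,930 × 150%/6⌋ = $7,982. Book value $23,948.

$23,948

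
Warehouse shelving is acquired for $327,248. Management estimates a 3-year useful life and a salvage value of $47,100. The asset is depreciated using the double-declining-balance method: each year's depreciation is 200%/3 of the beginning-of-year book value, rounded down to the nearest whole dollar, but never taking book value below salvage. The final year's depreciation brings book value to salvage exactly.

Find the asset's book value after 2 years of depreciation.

Depreciable base = $327,248 − $47,100 = $280,148.
Year 1: ⌊$327,248 × 200%/3⌋ = $218,165. Book value $109,083.
Year 2: ⌊$109,083 × 200%/3⌋ = $72,722, capped at $61,983. Book value $47,100.

$47,100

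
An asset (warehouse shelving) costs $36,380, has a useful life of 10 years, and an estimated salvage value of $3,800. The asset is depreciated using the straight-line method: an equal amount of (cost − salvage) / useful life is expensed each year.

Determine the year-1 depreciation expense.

$3,258

Depreciable base = $36,380 − $3,800 = $32,580.
Annual expense = $32,580 / 10 = $3,258.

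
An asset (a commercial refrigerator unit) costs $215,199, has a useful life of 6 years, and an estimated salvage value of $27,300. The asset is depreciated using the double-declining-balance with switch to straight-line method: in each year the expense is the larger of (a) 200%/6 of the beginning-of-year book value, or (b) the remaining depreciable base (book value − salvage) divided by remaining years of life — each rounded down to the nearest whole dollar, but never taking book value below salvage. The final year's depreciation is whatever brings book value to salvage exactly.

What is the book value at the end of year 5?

$28,340

Depreciable base = $215,199 − $27,300 = $187,899.
Year 1: DB = ⌊$215,199 × 200%/6⌋ = $71,733; SL = ⌊$187,899/6⌋ = $31,316 → take DB $71,733. Book value $143,466.
Year 2: DB = ⌊$143,466 × 200%/6⌋ = $47,822; SL = ⌊$116,166/5⌋ = $23,233 → take DB $47,822. Book value $95,644.
Year 3: DB = ⌊$95,644 × 200%/6⌋ = $31,881; SL = ⌊$68,344/4⌋ = $17,086 → take DB $31,881. Book value $63,763.
Year 4: DB = ⌊$63,763 × 200%/6⌋ = $21,254; SL = ⌊$36,463/3⌋ = $12,154 → take DB $21,254. Book value $42,509.
Year 5: DB = ⌊$42,509 × 200%/6⌋ = $14,169; SL = ⌊$15,209/2⌋ = $7,604 → take DB $14,169. Book value $28,340.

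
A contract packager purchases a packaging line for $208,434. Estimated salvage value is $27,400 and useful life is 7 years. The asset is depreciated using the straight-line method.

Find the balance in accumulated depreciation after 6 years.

Depreciable base = $208,434 − $27,400 = $181,034.
Annual expense = $181,034 / 7 = $25,862.
End of year 1: book value $182,572.
End of year 2: book value $156,710.
End of year 3: book value $130,848.
End of year 4: book value $104,986.
End of year 5: book value $79,124.
End of year 6: book value $53,262.
Accumulated through year 6 = $208,434 − $53,262 = $155,172.

$155,172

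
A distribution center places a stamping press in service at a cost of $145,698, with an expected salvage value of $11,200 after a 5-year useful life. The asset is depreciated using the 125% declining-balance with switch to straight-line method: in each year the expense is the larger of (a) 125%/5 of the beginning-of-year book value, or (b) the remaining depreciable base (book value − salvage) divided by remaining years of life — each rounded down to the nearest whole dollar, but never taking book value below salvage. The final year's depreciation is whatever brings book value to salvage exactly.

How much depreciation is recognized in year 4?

Depreciable base = $145,698 − $11,200 = $134,498.
Year 1: DB = ⌊$145,698 × 125%/5⌋ = $36,424; SL = ⌊$134,498/5⌋ = $26,899 → take DB $36,424. Book value $109,274.
Year 2: DB = ⌊$109,274 × 125%/5⌋ = $27,318; SL = ⌊$98,074/4⌋ = $24,518 → take DB $27,318. Book value $81,956.
Year 3: DB = ⌊$81,956 × 125%/5⌋ = $20,489; SL = ⌊$70,756/3⌋ = $23,585 → take SL $23,585. Book value $58,371.
Year 4: DB = ⌊$58,371 × 125%/5⌋ = $14,592; SL = ⌊$47,171/2⌋ = $23,585 → take SL $23,585. Book value $34,786.

$23,585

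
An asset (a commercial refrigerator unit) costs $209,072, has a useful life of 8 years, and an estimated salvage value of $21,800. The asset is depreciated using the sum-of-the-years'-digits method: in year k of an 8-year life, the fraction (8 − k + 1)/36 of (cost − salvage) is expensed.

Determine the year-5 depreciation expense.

Depreciable base = $209,072 − $21,800 = $187,272.
Sum of the years' digits = 8+7+6+5+4+3+2+1 = 36.
Year 1: $187,272 × 8/36 = $41,616. Book value $167,456.
Year 2: $187,272 × 7/36 = $36,414. Book value $131,042.
Year 3: $187,272 × 6/36 = $31,212. Book value $99,830.
Year 4: $187,272 × 5/36 = $26,010. Book value $73,820.
Year 5: $187,272 × 4/36 = $20,808. Book value $53,012.

$20,808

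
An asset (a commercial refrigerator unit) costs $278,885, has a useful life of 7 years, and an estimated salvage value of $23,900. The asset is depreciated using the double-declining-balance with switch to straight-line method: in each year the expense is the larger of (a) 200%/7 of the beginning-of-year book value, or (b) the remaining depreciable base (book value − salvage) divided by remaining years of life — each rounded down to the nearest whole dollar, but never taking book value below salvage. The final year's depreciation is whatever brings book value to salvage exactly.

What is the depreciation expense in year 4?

$29,038

Depreciable base = $278,885 − $23,900 = $254,985.
Year 1: DB = ⌊$278,885 × 200%/7⌋ = $79,681; SL = ⌊$254,985/7⌋ = $36,426 → take DB $79,681. Book value $199,204.
Year 2: DB = ⌊$199,204 × 200%/7⌋ = $56,915; SL = ⌊$175,304/6⌋ = $29,217 → take DB $56,915. Book value $142,289.
Year 3: DB = ⌊$142,289 × 200%/7⌋ = $40,654; SL = ⌊$118,389/5⌋ = $23,677 → take DB $40,654. Book value $101,635.
Year 4: DB = ⌊$101,635 × 200%/7⌋ = $29,038; SL = ⌊$77,735/4⌋ = $19,433 → take DB $29,038. Book value $72,597.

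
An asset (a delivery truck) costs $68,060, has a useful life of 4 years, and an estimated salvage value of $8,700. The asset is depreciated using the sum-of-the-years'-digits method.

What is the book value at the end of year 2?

$26,508

Depreciable base = $68,060 − $8,700 = $59,360.
Sum of the years' digits = 4+3+2+1 = 10.
Year 1: $59,360 × 4/10 = $23,744. Book value $44,316.
Year 2: $59,360 × 3/10 = $17,808. Book value $26,508.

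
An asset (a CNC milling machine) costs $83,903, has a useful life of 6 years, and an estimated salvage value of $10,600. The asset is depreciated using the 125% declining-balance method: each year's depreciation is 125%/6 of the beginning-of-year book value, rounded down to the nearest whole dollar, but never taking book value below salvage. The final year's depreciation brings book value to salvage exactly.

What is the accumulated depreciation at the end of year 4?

Depreciable base = $83,903 − $10,600 = $73,303.
Year 1: ⌊$83,903 × 125%/6⌋ = $17,479. Book value $66,424.
Year 2: ⌊$66,424 × 125%/6⌋ = $13,838. Book value $52,586.
Year 3: ⌊$52,586 × 125%/6⌋ = $10,955. Book value $41,631.
Year 4: ⌊$41,631 × 125%/6⌋ = $8,673. Book value $32,958.
Accumulated through year 4 = $83,903 − $32,958 = $50,945.

$50,945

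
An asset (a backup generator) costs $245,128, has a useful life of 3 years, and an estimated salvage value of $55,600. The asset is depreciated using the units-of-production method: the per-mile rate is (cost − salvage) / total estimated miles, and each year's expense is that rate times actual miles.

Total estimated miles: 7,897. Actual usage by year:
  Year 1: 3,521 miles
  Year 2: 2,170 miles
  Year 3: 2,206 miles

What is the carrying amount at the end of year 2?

Depreciable base = $245,128 − $55,600 = $189,528.
Rate = $189,528 / 7,897 miles = $24 per mile.
Year 1: 3,521 × $24 = $84,504. Book value $160,624.
Year 2: 2,170 × $24 = $52,080. Book value $108,544.

$108,544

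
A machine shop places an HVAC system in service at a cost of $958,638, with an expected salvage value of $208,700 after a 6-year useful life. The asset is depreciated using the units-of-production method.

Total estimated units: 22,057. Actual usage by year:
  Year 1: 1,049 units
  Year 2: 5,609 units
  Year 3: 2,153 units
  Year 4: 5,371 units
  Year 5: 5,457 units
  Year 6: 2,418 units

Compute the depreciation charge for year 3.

$73,202

Depreciable base = $958,638 − $208,700 = $749,938.
Rate = $749,938 / 22,057 units = $34 per unit.
Year 1: 1,049 × $34 = $35,666. Book value $922,972.
Year 2: 5,609 × $34 = $190,706. Book value $732,266.
Year 3: 2,153 × $34 = $73,202. Book value $659,064.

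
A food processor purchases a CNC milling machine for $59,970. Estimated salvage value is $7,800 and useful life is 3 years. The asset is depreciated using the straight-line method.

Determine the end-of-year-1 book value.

$42,580

Depreciable base = $59,970 − $7,800 = $52,170.
Annual expense = $52,170 / 3 = $17,390.
End of year 1: book value $42,580.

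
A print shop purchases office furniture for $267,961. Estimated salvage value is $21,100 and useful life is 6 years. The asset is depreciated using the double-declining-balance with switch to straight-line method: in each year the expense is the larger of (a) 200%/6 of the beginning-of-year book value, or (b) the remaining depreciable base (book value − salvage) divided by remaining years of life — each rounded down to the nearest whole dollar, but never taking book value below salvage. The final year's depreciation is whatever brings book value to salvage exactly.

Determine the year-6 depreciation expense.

Depreciable base = $267,961 − $21,100 = $246,861.
Year 1: DB = ⌊$267,961 × 200%/6⌋ = $89,320; SL = ⌊$246,861/6⌋ = $41,143 → take DB $89,320. Book value $178,641.
Year 2: DB = ⌊$178,641 × 200%/6⌋ = $59,547; SL = ⌊$157,541/5⌋ = $31,508 → take DB $59,547. Book value $119,094.
Year 3: DB = ⌊$119,094 × 200%/6⌋ = $39,698; SL = ⌊$97,994/4⌋ = $24,498 → take DB $39,698. Book value $79,396.
Year 4: DB = ⌊$79,396 × 200%/6⌋ = $26,465; SL = ⌊$58,296/3⌋ = $19,432 → take DB $26,465. Book value $52,931.
Year 5: DB = ⌊$52,931 × 200%/6⌋ = $17,643; SL = ⌊$31,831/2⌋ = $15,915 → take DB $17,643. Book value $35,288.
Year 6 (final): $35,288 − $21,100 = $14,188. Book value $21,100.

$14,188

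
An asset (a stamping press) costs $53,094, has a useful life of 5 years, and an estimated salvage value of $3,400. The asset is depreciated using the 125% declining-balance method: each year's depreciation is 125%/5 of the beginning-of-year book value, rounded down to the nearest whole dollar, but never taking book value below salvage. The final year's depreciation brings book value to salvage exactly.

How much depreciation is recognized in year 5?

$13,400

Depreciable base = $53,094 − $3,400 = $49,694.
Year 1: ⌊$53,094 × 125%/5⌋ = $13,273. Book value $39,821.
Year 2: ⌊$39,821 × 125%/5⌋ = $9,955. Book value $29,866.
Year 3: ⌊$29,866 × 125%/5⌋ = $7,466. Book value $22,400.
Year 4: ⌊$22,400 × 125%/5⌋ = $5,600. Book value $16,800.
Year 5 (final): $16,800 − $3,400 = $13,400. Book value $3,400.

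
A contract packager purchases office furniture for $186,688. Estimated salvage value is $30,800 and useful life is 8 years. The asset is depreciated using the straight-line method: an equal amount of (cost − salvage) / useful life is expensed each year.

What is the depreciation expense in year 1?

$19,486

Depreciable base = $186,688 − $30,800 = $155,888.
Annual expense = $155,888 / 8 = $19,486.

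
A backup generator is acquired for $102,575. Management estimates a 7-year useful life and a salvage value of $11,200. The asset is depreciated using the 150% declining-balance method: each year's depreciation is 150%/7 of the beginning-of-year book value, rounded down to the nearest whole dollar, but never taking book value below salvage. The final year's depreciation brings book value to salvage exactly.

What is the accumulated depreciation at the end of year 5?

Depreciable base = $102,575 − $11,200 = $91,375.
Year 1: ⌊$102,575 × 150%/7⌋ = $21,980. Book value $80,595.
Year 2: ⌊$80,595 × 150%/7⌋ = $17,270. Book value $63,325.
Year 3: ⌊$63,325 × 150%/7⌋ = $13,569. Book value $49,756.
Year 4: ⌊$49,756 × 150%/7⌋ = $10,662. Book value $39,094.
Year 5: ⌊$39,094 × 150%/7⌋ = $8,377. Book value $30,717.
Accumulated through year 5 = $102,575 − $30,717 = $71,858.

$71,858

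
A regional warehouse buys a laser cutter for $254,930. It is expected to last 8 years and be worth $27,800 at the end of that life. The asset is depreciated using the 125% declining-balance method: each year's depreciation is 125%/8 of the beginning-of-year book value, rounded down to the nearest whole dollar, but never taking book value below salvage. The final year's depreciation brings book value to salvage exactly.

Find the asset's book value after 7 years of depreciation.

Depreciable base = $254,930 − $27,800 = $227,130.
Year 1: ⌊$254,930 × 125%/8⌋ = $39,832. Book value $215,098.
Year 2: ⌊$215,098 × 125%/8⌋ = $33,609. Book value $181,489.
Year 3: ⌊$181,489 × 125%/8⌋ = $28,357. Book value $153,132.
Year 4: ⌊$153,132 × 125%/8⌋ = $23,926. Book value $129,206.
Year 5: ⌊$129,206 × 125%/8⌋ = $20,188. Book value $109,018.
Year 6: ⌊$109,018 × 125%/8⌋ = $17,034. Book value $91,984.
Year 7: ⌊$91,984 × 125%/8⌋ = $14,372. Book value $77,612.

$77,612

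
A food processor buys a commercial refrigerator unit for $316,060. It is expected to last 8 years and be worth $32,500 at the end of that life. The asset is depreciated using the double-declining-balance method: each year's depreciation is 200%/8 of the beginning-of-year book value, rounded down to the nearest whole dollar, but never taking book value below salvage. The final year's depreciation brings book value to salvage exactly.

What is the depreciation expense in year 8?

Depreciable base = $316,060 − $32,500 = $283,560.
Year 1: ⌊$316,060 × 200%/8⌋ = $79,015. Book value $237,045.
Year 2: ⌊$237,045 × 200%/8⌋ = $59,261. Book value $177,784.
Year 3: ⌊$177,784 × 200%/8⌋ = $44,446. Book value $133,338.
Year 4: ⌊$133,338 × 200%/8⌋ = $33,334. Book value $100,004.
Year 5: ⌊$100,004 × 200%/8⌋ = $25,001. Book value $75,003.
Year 6: ⌊$75,003 × 200%/8⌋ = $18,750. Book value $56,253.
Year 7: ⌊$56,253 × 200%/8⌋ = $14,063. Book value $42,190.
Year 8 (final): $42,190 − $32,500 = $9,690. Book value $32,500.

$9,690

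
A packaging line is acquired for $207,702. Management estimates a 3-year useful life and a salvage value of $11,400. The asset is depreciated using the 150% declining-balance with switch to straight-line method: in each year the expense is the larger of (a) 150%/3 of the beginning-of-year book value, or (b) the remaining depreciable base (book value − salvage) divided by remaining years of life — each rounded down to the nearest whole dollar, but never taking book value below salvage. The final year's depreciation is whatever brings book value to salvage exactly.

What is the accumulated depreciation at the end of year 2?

Depreciable base = $207,702 − $11,400 = $196,302.
Year 1: DB = ⌊$207,702 × 150%/3⌋ = $103,851; SL = ⌊$196,302/3⌋ = $65,434 → take DB $103,851. Book value $103,851.
Year 2: DB = ⌊$103,851 × 150%/3⌋ = $51,925; SL = ⌊$92,451/2⌋ = $46,225 → take DB $51,925. Book value $51,926.
Accumulated through year 2 = $207,702 − $51,926 = $155,776.

$155,776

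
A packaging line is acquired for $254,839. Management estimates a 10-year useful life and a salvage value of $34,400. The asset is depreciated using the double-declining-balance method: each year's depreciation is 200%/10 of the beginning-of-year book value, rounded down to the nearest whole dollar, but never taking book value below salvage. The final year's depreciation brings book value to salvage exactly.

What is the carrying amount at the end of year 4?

Depreciable base = $254,839 − $34,400 = $220,439.
Year 1: ⌊$254,839 × 200%/10⌋ = $50,967. Book value $203,872.
Year 2: ⌊$203,872 × 200%/10⌋ = $40,774. Book value $163,098.
Year 3: ⌊$163,098 × 200%/10⌋ = $32,619. Book value $130,479.
Year 4: ⌊$130,479 × 200%/10⌋ = $26,095. Book value $104,384.

$104,384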